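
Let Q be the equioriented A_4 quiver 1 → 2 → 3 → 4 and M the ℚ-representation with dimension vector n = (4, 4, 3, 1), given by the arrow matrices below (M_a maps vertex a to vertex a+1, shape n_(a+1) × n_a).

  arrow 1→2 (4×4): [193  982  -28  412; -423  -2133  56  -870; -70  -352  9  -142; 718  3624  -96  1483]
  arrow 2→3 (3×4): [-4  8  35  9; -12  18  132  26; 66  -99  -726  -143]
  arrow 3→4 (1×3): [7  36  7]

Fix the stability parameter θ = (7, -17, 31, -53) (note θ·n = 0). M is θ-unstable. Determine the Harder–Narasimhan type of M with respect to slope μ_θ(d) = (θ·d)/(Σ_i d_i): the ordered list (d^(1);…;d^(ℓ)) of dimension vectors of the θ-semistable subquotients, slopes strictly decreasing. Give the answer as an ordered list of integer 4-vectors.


Interval decomposition of M: I[1,2]^2, I[1,3], I[1,4], I[3,3].
HN type (ℓ=3): μ^(1)=31; μ^(2)=-5; μ^(3)=-8

((0, 0, 2, 0); (3, 3, 0, 0); (1, 1, 1, 1))


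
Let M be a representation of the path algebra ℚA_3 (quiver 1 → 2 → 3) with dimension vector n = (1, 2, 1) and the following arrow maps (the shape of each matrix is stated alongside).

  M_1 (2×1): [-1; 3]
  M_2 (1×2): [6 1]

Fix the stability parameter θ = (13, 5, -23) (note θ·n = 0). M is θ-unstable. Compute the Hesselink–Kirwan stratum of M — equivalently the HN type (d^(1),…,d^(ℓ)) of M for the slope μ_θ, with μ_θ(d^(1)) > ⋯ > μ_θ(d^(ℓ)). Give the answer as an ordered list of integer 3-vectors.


Barcode: M ≅ I[1,3], I[2,2]. HN layers by μ_θ (2 steps, strictly decreasing):
  μ^(1)=5; μ^(2)=-5/3

((0, 1, 0); (1, 1, 1))


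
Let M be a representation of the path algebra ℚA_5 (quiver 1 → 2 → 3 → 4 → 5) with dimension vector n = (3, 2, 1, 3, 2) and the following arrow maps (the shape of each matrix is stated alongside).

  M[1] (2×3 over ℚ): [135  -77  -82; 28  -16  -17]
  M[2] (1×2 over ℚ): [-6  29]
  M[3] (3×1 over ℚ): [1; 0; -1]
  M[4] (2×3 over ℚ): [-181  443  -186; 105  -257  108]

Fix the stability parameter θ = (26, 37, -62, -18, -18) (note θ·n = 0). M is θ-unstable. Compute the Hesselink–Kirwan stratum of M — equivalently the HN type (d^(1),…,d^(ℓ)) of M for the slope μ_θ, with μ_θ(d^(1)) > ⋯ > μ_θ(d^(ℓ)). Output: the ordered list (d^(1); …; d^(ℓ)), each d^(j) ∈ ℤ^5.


Via rank(M_{q-1}∘⋯∘M_p): M ≅ I[1,1], I[1,2], I[1,5], I[4,4], I[4,5].
μ_θ-semistable layers: μ^(1)=37; μ^(2)=26; μ^(3)=-7; μ^(4)=-18

((0, 1, 0, 0, 0); (2, 0, 0, 0, 0); (1, 1, 1, 1, 1); (0, 0, 0, 2, 1))


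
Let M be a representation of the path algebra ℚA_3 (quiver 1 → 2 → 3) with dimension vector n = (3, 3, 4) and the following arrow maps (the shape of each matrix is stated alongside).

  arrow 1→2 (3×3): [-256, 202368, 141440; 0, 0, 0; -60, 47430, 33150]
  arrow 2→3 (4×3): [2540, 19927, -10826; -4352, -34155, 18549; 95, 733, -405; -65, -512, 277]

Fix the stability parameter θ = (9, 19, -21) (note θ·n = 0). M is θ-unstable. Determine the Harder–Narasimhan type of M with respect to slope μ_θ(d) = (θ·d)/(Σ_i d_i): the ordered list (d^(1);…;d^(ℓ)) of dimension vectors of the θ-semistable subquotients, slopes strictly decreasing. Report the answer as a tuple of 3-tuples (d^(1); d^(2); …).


Interval decomposition of M: I[1,1]^2, I[1,3], I[2,3]^2, I[3,3].
HN type (ℓ=4): μ^(1)=9; μ^(2)=7/3; μ^(3)=-1; μ^(4)=-21

((2, 0, 0); (1, 1, 1); (0, 2, 2); (0, 0, 1))


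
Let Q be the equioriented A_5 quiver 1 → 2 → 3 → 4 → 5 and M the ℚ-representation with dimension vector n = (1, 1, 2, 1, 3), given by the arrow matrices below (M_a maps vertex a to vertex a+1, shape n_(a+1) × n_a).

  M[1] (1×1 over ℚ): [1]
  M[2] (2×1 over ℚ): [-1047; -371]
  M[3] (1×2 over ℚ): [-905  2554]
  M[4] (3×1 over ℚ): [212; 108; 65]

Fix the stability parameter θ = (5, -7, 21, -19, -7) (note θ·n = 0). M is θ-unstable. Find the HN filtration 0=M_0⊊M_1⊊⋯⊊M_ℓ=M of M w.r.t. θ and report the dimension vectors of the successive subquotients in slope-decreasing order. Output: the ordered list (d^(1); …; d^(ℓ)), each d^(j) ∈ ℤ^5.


Barcode: M ≅ I[1,5], I[3,3], I[5,5]^2. HN layers by μ_θ (3 steps, strictly decreasing):
  μ^(1)=21; μ^(2)=-7/5; μ^(3)=-7

((0, 0, 1, 0, 0); (1, 1, 1, 1, 1); (0, 0, 0, 0, 2))


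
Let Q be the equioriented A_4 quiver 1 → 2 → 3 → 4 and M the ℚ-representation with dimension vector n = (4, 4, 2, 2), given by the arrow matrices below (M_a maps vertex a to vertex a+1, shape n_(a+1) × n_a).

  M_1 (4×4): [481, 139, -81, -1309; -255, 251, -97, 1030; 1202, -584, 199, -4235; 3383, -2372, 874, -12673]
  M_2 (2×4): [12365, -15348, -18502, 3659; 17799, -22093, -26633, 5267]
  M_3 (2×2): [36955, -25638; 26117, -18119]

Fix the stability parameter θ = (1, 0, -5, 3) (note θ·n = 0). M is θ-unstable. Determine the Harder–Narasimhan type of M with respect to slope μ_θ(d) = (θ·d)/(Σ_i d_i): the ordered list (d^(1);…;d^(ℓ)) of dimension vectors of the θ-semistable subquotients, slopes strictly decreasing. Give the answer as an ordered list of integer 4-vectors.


Via rank(M_{q-1}∘⋯∘M_p): M ≅ I[1,2]^2, I[1,4]^2.
μ_θ-semistable layers: μ^(1)=3; μ^(2)=1/2; μ^(3)=-4/3

((0, 0, 0, 2); (2, 2, 0, 0); (2, 2, 2, 0))


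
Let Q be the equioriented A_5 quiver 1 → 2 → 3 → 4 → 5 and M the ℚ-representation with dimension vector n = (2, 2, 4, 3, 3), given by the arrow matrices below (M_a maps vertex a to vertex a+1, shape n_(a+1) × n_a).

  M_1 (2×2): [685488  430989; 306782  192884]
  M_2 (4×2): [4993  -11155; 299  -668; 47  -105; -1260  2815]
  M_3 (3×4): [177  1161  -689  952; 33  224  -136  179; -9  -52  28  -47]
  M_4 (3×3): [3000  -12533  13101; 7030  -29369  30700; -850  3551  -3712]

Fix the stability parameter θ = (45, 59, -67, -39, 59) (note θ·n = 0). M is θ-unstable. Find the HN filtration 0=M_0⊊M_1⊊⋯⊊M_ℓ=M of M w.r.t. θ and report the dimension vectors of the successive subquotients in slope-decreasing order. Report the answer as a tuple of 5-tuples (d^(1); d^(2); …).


Barcode: M ≅ I[1,3], I[1,5], I[3,3], I[3,4], I[4,5], I[5,5]. HN layers by μ_θ (5 steps, strictly decreasing):
  μ^(1)=59; μ^(2)=37/3; μ^(3)=-1/2; μ^(4)=-39; μ^(5)=-67

((0, 0, 0, 0, 3); (1, 1, 1, 0, 0); (1, 1, 1, 1, 0); (0, 0, 0, 2, 0); (0, 0, 2, 0, 0))


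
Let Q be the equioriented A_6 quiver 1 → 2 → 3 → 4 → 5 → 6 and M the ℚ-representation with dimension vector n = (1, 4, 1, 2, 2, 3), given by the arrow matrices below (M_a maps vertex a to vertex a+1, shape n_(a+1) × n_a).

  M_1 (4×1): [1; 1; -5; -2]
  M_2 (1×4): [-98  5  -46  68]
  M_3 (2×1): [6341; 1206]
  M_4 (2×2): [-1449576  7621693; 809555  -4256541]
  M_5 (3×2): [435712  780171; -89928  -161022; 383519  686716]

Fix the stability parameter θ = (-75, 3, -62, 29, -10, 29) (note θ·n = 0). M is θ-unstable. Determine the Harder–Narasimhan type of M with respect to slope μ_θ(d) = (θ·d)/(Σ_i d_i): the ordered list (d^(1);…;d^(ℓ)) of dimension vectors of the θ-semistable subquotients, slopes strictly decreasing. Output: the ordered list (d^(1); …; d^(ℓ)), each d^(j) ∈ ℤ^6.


Barcode: M ≅ I[1,6], I[2,2]^3, I[4,6], I[6,6]. HN layers by μ_θ (5 steps, strictly decreasing):
  μ^(1)=29; μ^(2)=19/2; μ^(3)=3; μ^(4)=-59/2; μ^(5)=-75

((0, 0, 0, 0, 0, 3); (0, 0, 0, 2, 2, 0); (0, 3, 0, 0, 0, 0); (0, 1, 1, 0, 0, 0); (1, 0, 0, 0, 0, 0))


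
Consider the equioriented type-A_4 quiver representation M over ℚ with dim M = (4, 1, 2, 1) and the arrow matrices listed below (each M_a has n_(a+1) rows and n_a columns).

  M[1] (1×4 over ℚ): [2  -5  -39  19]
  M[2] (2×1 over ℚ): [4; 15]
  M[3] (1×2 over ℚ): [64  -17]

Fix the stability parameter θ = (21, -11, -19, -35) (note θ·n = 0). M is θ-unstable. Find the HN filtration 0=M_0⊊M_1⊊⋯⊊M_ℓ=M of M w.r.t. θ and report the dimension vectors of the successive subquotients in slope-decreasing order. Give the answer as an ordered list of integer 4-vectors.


Interval decomposition of M: I[1,1]^3, I[1,4], I[3,3].
HN type (ℓ=3): μ^(1)=21; μ^(2)=-11; μ^(3)=-19

((3, 0, 0, 0); (1, 1, 1, 1); (0, 0, 1, 0))


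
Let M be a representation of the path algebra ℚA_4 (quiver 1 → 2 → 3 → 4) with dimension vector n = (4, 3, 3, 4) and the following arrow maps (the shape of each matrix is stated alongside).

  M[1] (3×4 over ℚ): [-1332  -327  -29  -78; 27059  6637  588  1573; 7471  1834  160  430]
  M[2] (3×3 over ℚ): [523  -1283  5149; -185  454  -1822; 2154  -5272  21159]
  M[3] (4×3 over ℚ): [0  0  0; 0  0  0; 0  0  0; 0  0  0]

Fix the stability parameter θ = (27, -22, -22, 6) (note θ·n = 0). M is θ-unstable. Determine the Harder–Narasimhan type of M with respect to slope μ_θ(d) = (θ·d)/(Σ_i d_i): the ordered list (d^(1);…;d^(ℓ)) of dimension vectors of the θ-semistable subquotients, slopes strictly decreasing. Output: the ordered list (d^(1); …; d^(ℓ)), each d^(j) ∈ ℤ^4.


Barcode: M ≅ I[1,1], I[1,3]^3, I[4,4]^4. HN layers by μ_θ (3 steps, strictly decreasing):
  μ^(1)=27; μ^(2)=6; μ^(3)=-17/3

((1, 0, 0, 0); (0, 0, 0, 4); (3, 3, 3, 0))


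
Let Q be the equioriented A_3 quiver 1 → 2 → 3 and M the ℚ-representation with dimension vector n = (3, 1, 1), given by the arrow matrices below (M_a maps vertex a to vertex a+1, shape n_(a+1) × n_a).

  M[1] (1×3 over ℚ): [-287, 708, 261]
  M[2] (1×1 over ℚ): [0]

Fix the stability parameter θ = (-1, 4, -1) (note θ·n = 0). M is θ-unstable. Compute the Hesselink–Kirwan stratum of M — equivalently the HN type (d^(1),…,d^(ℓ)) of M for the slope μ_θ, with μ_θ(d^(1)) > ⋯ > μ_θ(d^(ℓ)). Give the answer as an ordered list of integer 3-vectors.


Barcode: M ≅ I[1,1]^2, I[1,2], I[3,3]. HN layers by μ_θ (2 steps, strictly decreasing):
  μ^(1)=4; μ^(2)=-1

((0, 1, 0); (3, 0, 1))


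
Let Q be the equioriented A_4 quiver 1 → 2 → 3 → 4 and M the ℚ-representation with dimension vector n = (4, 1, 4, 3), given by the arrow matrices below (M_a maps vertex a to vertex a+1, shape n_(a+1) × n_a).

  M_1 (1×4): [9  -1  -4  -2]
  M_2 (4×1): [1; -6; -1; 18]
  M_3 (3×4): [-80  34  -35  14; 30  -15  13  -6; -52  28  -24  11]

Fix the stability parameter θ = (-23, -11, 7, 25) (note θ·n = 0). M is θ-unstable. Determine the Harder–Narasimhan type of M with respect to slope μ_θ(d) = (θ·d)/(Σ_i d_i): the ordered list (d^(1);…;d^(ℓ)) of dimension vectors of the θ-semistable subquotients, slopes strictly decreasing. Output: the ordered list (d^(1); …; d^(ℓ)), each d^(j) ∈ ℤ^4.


Interval decomposition of M: I[1,1]^3, I[1,4], I[3,3], I[3,4]^2.
HN type (ℓ=4): μ^(1)=25; μ^(2)=7; μ^(3)=-11; μ^(4)=-23

((0, 0, 0, 3); (0, 0, 4, 0); (0, 1, 0, 0); (4, 0, 0, 0))


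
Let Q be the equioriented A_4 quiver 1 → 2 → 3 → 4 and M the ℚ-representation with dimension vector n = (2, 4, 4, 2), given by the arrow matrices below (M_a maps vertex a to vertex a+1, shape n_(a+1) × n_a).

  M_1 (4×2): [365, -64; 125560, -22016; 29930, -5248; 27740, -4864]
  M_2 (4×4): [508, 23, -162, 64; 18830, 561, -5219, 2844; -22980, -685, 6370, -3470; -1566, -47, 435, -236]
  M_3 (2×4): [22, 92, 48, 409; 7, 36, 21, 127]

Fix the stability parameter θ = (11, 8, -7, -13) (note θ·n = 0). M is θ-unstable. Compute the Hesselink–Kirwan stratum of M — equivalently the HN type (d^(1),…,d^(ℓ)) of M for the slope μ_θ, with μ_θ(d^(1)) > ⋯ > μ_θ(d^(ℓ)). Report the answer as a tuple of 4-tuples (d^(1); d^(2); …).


Via rank(M_{q-1}∘⋯∘M_p): M ≅ I[1,1], I[1,2], I[2,3], I[2,4]^2, I[3,3].
μ_θ-semistable layers: μ^(1)=11; μ^(2)=19/2; μ^(3)=1/2; μ^(4)=-4; μ^(5)=-7

((1, 0, 0, 0); (1, 1, 0, 0); (0, 1, 1, 0); (0, 2, 2, 2); (0, 0, 1, 0))


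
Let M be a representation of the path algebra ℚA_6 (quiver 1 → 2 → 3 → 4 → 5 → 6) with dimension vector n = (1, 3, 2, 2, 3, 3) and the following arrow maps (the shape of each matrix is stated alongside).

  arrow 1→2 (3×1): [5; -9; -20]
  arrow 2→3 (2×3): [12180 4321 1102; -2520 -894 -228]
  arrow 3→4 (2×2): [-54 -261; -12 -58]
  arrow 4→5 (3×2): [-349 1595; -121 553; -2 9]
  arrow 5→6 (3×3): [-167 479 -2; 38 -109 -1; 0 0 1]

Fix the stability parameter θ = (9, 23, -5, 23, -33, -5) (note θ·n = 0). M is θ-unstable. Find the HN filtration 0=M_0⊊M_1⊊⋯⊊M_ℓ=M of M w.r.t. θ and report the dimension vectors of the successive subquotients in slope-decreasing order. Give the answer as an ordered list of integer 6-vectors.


Interval decomposition of M: I[1,3], I[2,2]^2, I[3,6], I[4,6], I[5,6].
HN type (ℓ=4): μ^(1)=23; μ^(2)=9; μ^(3)=-5; μ^(4)=-33

((0, 2, 0, 0, 0, 0); (1, 1, 1, 0, 0, 0); (0, 0, 1, 2, 2, 3); (0, 0, 0, 0, 1, 0))


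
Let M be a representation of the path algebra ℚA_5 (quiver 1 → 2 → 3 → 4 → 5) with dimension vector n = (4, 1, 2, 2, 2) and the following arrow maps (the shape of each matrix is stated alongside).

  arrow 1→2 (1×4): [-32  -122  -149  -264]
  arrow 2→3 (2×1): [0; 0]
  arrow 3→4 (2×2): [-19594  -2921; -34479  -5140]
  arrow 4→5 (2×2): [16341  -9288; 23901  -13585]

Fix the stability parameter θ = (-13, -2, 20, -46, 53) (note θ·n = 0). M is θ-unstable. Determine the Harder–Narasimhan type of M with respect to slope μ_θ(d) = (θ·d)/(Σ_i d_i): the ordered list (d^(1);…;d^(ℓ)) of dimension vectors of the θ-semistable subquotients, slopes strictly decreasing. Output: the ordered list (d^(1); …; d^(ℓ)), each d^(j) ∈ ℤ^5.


Via rank(M_{q-1}∘⋯∘M_p): M ≅ I[1,1]^3, I[1,2], I[3,5]^2.
μ_θ-semistable layers: μ^(1)=53; μ^(2)=-2; μ^(3)=-13

((0, 0, 0, 0, 2); (0, 1, 0, 0, 0); (4, 0, 2, 2, 0))


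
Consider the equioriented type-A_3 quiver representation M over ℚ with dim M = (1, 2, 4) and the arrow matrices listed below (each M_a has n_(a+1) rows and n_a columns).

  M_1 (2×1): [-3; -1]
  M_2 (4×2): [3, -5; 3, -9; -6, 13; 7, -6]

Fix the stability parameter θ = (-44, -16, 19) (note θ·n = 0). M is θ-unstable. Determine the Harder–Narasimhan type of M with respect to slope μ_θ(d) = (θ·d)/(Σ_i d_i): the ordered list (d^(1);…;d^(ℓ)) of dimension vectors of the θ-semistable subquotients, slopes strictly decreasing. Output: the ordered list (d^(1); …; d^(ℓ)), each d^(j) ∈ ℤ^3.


Interval decomposition of M: I[1,3], I[2,3], I[3,3]^2.
HN type (ℓ=3): μ^(1)=19; μ^(2)=-16; μ^(3)=-44

((0, 0, 4); (0, 2, 0); (1, 0, 0))


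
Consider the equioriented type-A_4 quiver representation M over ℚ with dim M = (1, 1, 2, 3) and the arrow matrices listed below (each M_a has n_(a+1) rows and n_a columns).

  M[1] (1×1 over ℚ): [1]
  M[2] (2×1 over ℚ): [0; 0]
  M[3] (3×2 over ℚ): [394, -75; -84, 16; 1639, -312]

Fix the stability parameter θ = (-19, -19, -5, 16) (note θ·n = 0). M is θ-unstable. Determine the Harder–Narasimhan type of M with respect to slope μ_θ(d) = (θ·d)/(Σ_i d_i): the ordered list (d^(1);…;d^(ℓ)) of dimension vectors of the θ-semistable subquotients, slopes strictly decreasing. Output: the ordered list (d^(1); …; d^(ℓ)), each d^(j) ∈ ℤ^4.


Barcode: M ≅ I[1,2], I[3,4]^2, I[4,4]. HN layers by μ_θ (3 steps, strictly decreasing):
  μ^(1)=16; μ^(2)=-5; μ^(3)=-19

((0, 0, 0, 3); (0, 0, 2, 0); (1, 1, 0, 0))


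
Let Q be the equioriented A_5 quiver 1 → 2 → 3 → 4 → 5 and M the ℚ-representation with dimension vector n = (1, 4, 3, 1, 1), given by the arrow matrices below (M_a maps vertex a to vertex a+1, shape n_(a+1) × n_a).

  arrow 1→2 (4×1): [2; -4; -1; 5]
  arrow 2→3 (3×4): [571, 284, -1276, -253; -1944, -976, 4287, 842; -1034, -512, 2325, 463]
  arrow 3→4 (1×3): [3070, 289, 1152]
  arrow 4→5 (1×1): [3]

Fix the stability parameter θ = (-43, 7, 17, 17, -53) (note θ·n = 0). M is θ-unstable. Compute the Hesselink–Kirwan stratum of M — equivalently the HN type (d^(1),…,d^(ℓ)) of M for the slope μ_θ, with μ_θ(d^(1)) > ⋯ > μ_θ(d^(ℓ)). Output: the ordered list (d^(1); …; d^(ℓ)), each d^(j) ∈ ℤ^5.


Via rank(M_{q-1}∘⋯∘M_p): M ≅ I[1,5], I[2,2], I[2,3]^2.
μ_θ-semistable layers: μ^(1)=17; μ^(2)=7; μ^(3)=-3; μ^(4)=-43

((0, 0, 2, 0, 0); (0, 3, 0, 0, 0); (0, 1, 1, 1, 1); (1, 0, 0, 0, 0))


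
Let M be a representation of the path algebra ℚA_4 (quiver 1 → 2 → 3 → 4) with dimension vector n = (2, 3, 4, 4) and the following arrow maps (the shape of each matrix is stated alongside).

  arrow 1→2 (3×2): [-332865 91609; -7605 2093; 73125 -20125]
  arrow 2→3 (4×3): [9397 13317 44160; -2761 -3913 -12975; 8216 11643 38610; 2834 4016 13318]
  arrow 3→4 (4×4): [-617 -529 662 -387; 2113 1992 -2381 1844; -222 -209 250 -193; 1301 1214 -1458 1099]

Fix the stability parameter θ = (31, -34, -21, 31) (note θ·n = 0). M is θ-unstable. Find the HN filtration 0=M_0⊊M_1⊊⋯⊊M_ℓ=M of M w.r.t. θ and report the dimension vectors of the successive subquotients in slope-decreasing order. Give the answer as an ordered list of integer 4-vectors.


Interval decomposition of M: I[1,1], I[1,4], I[2,4]^2, I[3,4].
HN type (ℓ=4): μ^(1)=31; μ^(2)=-8; μ^(3)=-21; μ^(4)=-34

((1, 0, 0, 4); (1, 1, 1, 0); (0, 0, 3, 0); (0, 2, 0, 0))


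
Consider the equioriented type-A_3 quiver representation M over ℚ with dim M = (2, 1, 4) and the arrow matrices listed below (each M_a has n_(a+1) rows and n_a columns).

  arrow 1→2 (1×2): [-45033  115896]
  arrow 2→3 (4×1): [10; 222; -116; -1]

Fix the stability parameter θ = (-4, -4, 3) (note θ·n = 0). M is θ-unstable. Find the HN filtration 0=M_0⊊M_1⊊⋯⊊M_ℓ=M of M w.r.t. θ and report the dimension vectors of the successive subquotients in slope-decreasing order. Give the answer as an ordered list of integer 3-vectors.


Via rank(M_{q-1}∘⋯∘M_p): M ≅ I[1,1], I[1,3], I[3,3]^3.
μ_θ-semistable layers: μ^(1)=3; μ^(2)=-4

((0, 0, 4); (2, 1, 0))


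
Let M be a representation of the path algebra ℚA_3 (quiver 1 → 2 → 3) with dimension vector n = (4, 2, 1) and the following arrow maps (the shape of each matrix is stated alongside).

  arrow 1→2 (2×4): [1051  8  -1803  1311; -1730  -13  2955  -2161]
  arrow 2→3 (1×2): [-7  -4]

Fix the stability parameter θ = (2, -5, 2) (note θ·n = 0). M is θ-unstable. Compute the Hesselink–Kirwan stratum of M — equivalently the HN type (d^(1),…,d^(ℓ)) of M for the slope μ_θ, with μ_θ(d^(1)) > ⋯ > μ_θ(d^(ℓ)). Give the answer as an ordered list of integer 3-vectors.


Via rank(M_{q-1}∘⋯∘M_p): M ≅ I[1,1]^2, I[1,2], I[1,3].
μ_θ-semistable layers: μ^(1)=2; μ^(2)=-3/2

((2, 0, 1); (2, 2, 0))


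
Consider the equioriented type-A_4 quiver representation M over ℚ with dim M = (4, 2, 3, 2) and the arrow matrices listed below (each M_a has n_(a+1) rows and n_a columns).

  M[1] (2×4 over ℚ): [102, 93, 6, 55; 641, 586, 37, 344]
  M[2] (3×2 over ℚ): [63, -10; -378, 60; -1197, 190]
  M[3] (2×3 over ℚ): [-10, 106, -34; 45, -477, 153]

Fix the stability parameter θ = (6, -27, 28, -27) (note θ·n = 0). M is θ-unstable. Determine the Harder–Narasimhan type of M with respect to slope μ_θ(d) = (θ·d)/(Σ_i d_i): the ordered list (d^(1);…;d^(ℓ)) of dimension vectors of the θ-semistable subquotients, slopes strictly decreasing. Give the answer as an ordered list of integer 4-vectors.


Interval decomposition of M: I[1,1]^2, I[1,2], I[1,3], I[3,3], I[3,4], I[4,4].
HN type (ℓ=5): μ^(1)=28; μ^(2)=6; μ^(3)=1/2; μ^(4)=-21/2; μ^(5)=-27

((0, 0, 2, 0); (2, 0, 0, 0); (0, 0, 1, 1); (2, 2, 0, 0); (0, 0, 0, 1))


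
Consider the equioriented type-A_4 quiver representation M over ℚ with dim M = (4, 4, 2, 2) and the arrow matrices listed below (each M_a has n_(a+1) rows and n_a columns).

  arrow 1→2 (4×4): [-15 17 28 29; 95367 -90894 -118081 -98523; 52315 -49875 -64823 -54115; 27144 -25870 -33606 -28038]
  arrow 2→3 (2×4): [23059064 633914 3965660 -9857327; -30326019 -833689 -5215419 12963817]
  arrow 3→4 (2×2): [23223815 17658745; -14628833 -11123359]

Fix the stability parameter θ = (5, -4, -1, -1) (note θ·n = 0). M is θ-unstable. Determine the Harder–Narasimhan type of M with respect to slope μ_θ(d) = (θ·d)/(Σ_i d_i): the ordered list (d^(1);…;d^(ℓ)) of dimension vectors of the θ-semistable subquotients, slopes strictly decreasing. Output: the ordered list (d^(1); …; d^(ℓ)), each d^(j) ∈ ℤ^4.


Barcode: M ≅ I[1,2]^2, I[1,3], I[1,4], I[4,4]. HN layers by μ_θ (4 steps, strictly decreasing):
  μ^(1)=1/2; μ^(2)=0; μ^(3)=-1/4; μ^(4)=-1

((2, 2, 0, 0); (1, 1, 1, 0); (1, 1, 1, 1); (0, 0, 0, 1))


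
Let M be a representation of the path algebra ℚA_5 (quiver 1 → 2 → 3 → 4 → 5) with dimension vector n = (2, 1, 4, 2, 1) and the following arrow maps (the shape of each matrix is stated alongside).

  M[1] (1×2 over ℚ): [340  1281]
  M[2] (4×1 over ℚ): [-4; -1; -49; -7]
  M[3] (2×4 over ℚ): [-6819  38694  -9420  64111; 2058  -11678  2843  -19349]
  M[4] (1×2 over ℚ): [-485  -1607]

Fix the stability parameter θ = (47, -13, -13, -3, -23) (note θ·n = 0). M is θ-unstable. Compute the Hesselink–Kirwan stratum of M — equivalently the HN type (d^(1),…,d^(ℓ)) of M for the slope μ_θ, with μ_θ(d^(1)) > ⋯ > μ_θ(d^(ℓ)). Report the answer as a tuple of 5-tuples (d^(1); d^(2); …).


Interval decomposition of M: I[1,1], I[1,5], I[3,3]^2, I[3,4].
HN type (ℓ=4): μ^(1)=47; μ^(2)=-1; μ^(3)=-3; μ^(4)=-13

((1, 0, 0, 0, 0); (1, 1, 1, 1, 1); (0, 0, 0, 1, 0); (0, 0, 3, 0, 0))


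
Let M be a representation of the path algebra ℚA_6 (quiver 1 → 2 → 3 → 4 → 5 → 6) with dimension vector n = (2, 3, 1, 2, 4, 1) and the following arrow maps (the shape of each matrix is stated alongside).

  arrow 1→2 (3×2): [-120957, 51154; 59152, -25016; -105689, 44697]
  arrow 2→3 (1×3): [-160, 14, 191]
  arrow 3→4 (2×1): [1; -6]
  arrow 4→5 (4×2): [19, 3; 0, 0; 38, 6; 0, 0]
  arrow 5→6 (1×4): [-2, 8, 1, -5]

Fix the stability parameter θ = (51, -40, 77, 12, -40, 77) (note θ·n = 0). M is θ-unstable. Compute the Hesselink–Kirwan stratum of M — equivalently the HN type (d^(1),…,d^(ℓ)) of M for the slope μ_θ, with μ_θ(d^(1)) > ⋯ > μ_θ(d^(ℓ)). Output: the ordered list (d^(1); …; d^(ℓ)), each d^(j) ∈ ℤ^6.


Via rank(M_{q-1}∘⋯∘M_p): M ≅ I[1,2], I[1,5], I[2,2], I[4,4], I[5,5]^2, I[5,6].
μ_θ-semistable layers: μ^(1)=77; μ^(2)=49/3; μ^(3)=12; μ^(4)=11/2; μ^(5)=-40

((0, 0, 0, 0, 0, 1); (0, 0, 1, 1, 1, 0); (0, 0, 0, 1, 0, 0); (2, 2, 0, 0, 0, 0); (0, 1, 0, 0, 3, 0))


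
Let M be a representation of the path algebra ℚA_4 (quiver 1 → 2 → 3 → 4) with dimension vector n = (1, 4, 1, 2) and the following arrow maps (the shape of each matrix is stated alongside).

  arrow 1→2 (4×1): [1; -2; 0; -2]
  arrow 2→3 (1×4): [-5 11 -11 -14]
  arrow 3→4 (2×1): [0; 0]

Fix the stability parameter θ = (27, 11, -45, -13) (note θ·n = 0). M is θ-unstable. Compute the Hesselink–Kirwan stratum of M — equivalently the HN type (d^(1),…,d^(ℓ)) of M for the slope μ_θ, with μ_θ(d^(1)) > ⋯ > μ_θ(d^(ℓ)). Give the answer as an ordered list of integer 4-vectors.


Barcode: M ≅ I[1,3], I[2,2]^3, I[4,4]^2. HN layers by μ_θ (3 steps, strictly decreasing):
  μ^(1)=11; μ^(2)=-7/3; μ^(3)=-13

((0, 3, 0, 0); (1, 1, 1, 0); (0, 0, 0, 2))


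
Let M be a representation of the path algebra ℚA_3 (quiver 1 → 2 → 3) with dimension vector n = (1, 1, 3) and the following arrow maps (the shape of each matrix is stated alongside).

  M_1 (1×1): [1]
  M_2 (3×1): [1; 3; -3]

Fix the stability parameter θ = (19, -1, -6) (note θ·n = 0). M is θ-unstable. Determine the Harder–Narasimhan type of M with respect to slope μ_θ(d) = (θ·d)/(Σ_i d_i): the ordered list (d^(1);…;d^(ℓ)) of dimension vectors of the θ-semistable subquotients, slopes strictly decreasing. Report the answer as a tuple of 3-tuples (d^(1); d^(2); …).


Barcode: M ≅ I[1,3], I[3,3]^2. HN layers by μ_θ (2 steps, strictly decreasing):
  μ^(1)=4; μ^(2)=-6

((1, 1, 1); (0, 0, 2))


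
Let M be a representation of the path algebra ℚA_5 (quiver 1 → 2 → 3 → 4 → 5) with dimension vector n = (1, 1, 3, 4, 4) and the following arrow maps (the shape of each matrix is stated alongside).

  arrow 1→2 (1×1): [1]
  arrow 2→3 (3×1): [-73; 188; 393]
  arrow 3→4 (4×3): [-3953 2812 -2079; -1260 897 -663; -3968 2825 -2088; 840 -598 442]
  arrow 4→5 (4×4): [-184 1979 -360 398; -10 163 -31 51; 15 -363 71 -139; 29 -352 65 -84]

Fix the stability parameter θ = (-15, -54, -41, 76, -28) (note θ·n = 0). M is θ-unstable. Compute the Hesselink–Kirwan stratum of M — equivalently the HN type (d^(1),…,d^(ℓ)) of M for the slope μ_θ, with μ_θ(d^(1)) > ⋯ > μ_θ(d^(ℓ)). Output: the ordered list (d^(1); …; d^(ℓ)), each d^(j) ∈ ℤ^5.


Interval decomposition of M: I[1,5], I[3,5]^2, I[4,5].
HN type (ℓ=3): μ^(1)=24; μ^(2)=-110/3; μ^(3)=-41

((0, 0, 0, 4, 4); (1, 1, 1, 0, 0); (0, 0, 2, 0, 0))


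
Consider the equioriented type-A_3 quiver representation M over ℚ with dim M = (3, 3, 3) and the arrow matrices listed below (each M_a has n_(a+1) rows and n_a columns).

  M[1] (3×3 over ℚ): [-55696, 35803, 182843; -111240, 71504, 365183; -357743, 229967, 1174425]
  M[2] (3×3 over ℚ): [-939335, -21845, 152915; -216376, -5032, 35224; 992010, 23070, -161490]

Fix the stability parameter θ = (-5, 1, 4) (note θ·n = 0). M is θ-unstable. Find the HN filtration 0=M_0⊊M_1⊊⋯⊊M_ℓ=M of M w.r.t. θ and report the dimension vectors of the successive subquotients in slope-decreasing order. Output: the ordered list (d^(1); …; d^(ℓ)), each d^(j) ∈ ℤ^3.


Via rank(M_{q-1}∘⋯∘M_p): M ≅ I[1,2]^2, I[1,3], I[3,3]^2.
μ_θ-semistable layers: μ^(1)=4; μ^(2)=1; μ^(3)=-5

((0, 0, 3); (0, 3, 0); (3, 0, 0))


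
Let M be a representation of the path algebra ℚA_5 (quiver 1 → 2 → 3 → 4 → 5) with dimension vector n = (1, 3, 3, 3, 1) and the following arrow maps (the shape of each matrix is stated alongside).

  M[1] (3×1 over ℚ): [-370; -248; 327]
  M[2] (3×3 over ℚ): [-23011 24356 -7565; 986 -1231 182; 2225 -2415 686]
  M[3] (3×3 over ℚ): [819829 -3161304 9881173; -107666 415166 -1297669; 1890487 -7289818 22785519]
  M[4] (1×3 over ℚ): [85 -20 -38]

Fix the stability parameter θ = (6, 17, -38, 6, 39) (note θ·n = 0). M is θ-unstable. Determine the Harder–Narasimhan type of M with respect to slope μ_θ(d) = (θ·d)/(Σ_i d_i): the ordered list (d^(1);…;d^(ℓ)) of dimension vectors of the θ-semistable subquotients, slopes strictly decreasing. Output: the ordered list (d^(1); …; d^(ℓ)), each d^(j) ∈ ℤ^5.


Barcode: M ≅ I[1,5], I[2,4]^2. HN layers by μ_θ (4 steps, strictly decreasing):
  μ^(1)=39; μ^(2)=6; μ^(3)=-5; μ^(4)=-21/2

((0, 0, 0, 0, 1); (0, 0, 0, 3, 0); (1, 1, 1, 0, 0); (0, 2, 2, 0, 0))


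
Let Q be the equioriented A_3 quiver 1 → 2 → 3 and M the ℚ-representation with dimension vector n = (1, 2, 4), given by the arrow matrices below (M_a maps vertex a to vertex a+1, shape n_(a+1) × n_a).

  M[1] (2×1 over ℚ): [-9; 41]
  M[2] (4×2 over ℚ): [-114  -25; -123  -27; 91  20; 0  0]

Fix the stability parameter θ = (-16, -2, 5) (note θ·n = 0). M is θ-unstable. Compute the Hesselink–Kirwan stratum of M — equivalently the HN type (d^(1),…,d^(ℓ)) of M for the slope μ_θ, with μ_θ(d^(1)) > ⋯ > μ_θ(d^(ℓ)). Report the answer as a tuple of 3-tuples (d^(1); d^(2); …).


Barcode: M ≅ I[1,3], I[2,3], I[3,3]^2. HN layers by μ_θ (3 steps, strictly decreasing):
  μ^(1)=5; μ^(2)=-2; μ^(3)=-16

((0, 0, 4); (0, 2, 0); (1, 0, 0))


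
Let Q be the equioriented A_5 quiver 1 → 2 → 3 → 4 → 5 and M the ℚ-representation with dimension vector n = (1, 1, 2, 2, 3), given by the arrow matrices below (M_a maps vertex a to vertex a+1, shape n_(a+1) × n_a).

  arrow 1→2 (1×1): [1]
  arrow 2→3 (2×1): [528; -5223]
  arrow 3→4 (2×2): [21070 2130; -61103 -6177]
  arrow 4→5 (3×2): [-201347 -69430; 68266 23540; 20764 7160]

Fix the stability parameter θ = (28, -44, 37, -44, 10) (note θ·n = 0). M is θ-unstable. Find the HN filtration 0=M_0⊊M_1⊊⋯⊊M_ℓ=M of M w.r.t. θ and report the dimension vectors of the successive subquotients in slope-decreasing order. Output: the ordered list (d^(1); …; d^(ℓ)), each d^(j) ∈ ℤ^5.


Via rank(M_{q-1}∘⋯∘M_p): M ≅ I[1,4], I[3,3], I[4,5], I[5,5]^2.
μ_θ-semistable layers: μ^(1)=37; μ^(2)=10; μ^(3)=-7/2; μ^(4)=-8; μ^(5)=-44

((0, 0, 1, 0, 0); (0, 0, 0, 0, 3); (0, 0, 1, 1, 0); (1, 1, 0, 0, 0); (0, 0, 0, 1, 0))


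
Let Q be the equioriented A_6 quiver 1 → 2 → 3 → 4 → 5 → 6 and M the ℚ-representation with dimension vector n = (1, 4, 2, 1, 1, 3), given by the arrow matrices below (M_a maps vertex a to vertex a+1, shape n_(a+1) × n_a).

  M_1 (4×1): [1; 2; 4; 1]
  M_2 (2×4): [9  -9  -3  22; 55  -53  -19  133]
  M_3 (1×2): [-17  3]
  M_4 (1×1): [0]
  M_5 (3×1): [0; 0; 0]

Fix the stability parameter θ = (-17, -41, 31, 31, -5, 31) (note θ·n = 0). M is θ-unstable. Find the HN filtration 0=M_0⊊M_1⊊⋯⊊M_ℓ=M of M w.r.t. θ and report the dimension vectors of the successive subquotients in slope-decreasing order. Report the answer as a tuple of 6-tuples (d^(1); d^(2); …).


Barcode: M ≅ I[1,4], I[2,2]^2, I[2,3], I[5,5], I[6,6]^3. HN layers by μ_θ (4 steps, strictly decreasing):
  μ^(1)=31; μ^(2)=-5; μ^(3)=-29; μ^(4)=-41

((0, 0, 2, 1, 0, 3); (0, 0, 0, 0, 1, 0); (1, 1, 0, 0, 0, 0); (0, 3, 0, 0, 0, 0))


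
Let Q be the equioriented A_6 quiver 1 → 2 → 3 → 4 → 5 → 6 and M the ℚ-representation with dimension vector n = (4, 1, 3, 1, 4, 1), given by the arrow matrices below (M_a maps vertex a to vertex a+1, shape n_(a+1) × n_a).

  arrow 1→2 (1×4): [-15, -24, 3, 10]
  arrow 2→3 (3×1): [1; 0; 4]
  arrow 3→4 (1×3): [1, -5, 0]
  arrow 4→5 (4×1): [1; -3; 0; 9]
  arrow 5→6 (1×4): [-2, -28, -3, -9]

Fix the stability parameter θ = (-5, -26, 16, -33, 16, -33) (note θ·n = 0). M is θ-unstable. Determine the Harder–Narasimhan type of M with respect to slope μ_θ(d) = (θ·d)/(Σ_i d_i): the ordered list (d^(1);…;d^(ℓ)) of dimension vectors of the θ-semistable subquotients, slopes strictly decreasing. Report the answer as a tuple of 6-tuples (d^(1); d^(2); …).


Interval decomposition of M: I[1,1]^3, I[1,6], I[3,3]^2, I[5,5]^3.
HN type (ℓ=4): μ^(1)=16; μ^(2)=-5; μ^(3)=-17/2; μ^(4)=-31/2

((0, 0, 2, 0, 3, 0); (3, 0, 0, 0, 0, 0); (0, 0, 1, 1, 1, 1); (1, 1, 0, 0, 0, 0))


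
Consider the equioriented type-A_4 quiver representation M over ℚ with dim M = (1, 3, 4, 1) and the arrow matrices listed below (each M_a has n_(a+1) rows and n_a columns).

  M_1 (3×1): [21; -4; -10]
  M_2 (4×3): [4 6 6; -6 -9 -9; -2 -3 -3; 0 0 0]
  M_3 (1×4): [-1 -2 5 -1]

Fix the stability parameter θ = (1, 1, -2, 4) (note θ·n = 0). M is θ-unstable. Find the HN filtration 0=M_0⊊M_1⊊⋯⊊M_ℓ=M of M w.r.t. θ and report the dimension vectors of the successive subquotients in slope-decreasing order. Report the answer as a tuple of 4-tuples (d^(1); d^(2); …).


Interval decomposition of M: I[1,2], I[2,2], I[2,4], I[3,3]^3.
HN type (ℓ=4): μ^(1)=4; μ^(2)=1; μ^(3)=-1/2; μ^(4)=-2

((0, 0, 0, 1); (1, 2, 0, 0); (0, 1, 1, 0); (0, 0, 3, 0))


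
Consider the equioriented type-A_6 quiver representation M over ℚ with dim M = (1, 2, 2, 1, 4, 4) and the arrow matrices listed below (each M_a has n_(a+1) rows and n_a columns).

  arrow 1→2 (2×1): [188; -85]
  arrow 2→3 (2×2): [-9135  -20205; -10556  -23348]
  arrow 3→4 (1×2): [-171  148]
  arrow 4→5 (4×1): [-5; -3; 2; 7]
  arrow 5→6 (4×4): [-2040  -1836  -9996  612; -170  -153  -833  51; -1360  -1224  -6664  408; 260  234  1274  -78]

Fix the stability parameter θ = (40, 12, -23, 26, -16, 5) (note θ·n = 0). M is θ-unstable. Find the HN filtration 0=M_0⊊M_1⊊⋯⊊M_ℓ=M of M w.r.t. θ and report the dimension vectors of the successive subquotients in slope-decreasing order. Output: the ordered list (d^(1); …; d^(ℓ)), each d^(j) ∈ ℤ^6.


Barcode: M ≅ I[1,5], I[2,2], I[3,3], I[5,5]^2, I[5,6], I[6,6]^3. HN layers by μ_θ (5 steps, strictly decreasing):
  μ^(1)=12; μ^(2)=39/5; μ^(3)=5; μ^(4)=-16; μ^(5)=-23

((0, 1, 0, 0, 0, 0); (1, 1, 1, 1, 1, 0); (0, 0, 0, 0, 0, 4); (0, 0, 0, 0, 3, 0); (0, 0, 1, 0, 0, 0))


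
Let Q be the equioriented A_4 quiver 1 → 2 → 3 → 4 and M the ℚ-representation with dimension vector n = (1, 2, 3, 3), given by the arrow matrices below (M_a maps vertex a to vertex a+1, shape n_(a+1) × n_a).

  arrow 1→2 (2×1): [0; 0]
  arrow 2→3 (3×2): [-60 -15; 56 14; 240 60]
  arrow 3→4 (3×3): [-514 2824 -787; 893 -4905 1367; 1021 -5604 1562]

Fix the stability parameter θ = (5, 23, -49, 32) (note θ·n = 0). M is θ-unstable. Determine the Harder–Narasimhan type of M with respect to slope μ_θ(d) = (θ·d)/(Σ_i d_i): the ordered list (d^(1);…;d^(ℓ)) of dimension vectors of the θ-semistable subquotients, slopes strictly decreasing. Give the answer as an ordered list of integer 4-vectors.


Interval decomposition of M: I[1,1], I[2,2], I[2,4], I[3,4]^2.
HN type (ℓ=5): μ^(1)=32; μ^(2)=23; μ^(3)=5; μ^(4)=-13; μ^(5)=-49

((0, 0, 0, 3); (0, 1, 0, 0); (1, 0, 0, 0); (0, 1, 1, 0); (0, 0, 2, 0))


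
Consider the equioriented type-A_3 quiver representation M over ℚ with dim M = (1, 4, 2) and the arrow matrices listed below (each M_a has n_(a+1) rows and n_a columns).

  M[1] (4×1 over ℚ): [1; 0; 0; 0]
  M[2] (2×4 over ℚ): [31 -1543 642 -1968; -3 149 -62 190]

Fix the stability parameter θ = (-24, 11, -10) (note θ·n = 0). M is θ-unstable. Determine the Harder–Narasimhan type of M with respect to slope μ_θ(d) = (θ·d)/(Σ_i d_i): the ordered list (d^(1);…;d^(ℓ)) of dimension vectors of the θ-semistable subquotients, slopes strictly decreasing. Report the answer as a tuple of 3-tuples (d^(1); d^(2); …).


Interval decomposition of M: I[1,3], I[2,2]^2, I[2,3].
HN type (ℓ=3): μ^(1)=11; μ^(2)=1/2; μ^(3)=-24

((0, 2, 0); (0, 2, 2); (1, 0, 0))


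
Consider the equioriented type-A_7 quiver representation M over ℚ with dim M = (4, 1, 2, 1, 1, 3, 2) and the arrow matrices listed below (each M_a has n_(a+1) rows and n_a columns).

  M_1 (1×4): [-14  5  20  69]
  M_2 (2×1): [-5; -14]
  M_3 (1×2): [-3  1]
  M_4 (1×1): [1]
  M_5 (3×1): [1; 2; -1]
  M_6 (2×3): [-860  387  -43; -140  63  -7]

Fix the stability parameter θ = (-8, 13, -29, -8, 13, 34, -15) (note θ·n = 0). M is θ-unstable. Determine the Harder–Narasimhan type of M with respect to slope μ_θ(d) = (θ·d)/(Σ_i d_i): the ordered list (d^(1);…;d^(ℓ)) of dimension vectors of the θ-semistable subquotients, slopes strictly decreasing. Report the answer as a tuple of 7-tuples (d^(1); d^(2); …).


Via rank(M_{q-1}∘⋯∘M_p): M ≅ I[1,1]^3, I[1,7], I[3,3], I[6,6]^2, I[7,7].
μ_θ-semistable layers: μ^(1)=34; μ^(2)=32/3; μ^(3)=-8; μ^(4)=-15; μ^(5)=-29

((0, 0, 0, 0, 0, 2, 0); (0, 0, 0, 0, 1, 1, 1); (4, 1, 1, 1, 0, 0, 0); (0, 0, 0, 0, 0, 0, 1); (0, 0, 1, 0, 0, 0, 0))


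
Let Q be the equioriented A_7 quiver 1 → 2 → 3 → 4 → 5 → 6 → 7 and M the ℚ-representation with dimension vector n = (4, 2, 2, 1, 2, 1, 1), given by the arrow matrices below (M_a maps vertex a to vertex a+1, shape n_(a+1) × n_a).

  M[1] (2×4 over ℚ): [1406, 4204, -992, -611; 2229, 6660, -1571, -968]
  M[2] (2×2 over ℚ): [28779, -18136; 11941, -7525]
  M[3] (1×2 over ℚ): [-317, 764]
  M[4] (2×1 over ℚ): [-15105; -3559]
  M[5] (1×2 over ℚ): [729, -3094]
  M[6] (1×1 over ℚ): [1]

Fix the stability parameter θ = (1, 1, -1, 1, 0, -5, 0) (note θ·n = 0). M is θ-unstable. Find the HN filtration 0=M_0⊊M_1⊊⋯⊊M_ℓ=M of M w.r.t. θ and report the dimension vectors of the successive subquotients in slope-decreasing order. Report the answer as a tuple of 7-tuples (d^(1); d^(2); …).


Interval decomposition of M: I[1,1]^2, I[1,3], I[1,7], I[5,5].
HN type (ℓ=4): μ^(1)=1; μ^(2)=1/3; μ^(3)=0; μ^(4)=-1/2

((2, 0, 0, 0, 0, 0, 0); (1, 1, 1, 0, 0, 0, 0); (0, 0, 0, 0, 1, 0, 1); (1, 1, 1, 1, 1, 1, 0))


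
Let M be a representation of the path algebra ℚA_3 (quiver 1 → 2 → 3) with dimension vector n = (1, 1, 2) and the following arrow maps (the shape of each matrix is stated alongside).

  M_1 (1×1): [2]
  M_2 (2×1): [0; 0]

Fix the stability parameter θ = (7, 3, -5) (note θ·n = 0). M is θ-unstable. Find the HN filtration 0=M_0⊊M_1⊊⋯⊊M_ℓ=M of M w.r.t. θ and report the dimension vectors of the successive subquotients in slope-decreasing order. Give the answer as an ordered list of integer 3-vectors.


Interval decomposition of M: I[1,2], I[3,3]^2.
HN type (ℓ=2): μ^(1)=5; μ^(2)=-5

((1, 1, 0); (0, 0, 2))


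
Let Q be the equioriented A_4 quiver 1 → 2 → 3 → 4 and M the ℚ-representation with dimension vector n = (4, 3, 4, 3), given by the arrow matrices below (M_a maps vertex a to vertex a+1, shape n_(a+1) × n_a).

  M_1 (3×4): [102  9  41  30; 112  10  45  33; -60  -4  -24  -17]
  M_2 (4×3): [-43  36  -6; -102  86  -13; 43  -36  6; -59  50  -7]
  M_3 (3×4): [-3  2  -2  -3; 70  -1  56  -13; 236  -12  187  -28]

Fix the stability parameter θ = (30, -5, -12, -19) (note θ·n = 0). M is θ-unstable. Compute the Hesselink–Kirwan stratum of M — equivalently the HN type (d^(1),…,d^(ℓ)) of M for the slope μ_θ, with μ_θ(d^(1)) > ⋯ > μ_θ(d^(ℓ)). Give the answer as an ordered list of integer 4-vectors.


Interval decomposition of M: I[1,1], I[1,2], I[1,4]^2, I[3,3], I[3,4].
HN type (ℓ=5): μ^(1)=30; μ^(2)=25/2; μ^(3)=-3/2; μ^(4)=-12; μ^(5)=-31/2

((1, 0, 0, 0); (1, 1, 0, 0); (2, 2, 2, 2); (0, 0, 1, 0); (0, 0, 1, 1))


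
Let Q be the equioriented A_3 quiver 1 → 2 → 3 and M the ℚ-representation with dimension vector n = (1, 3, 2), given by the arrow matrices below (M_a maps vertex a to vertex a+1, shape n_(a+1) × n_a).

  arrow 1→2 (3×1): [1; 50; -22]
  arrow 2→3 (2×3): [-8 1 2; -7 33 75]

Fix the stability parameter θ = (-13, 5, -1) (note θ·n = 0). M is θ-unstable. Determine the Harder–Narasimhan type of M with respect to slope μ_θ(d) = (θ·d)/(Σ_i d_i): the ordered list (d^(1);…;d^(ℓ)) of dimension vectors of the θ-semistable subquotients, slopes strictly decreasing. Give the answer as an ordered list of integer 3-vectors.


Interval decomposition of M: I[1,3], I[2,2], I[2,3].
HN type (ℓ=3): μ^(1)=5; μ^(2)=2; μ^(3)=-13

((0, 1, 0); (0, 2, 2); (1, 0, 0))


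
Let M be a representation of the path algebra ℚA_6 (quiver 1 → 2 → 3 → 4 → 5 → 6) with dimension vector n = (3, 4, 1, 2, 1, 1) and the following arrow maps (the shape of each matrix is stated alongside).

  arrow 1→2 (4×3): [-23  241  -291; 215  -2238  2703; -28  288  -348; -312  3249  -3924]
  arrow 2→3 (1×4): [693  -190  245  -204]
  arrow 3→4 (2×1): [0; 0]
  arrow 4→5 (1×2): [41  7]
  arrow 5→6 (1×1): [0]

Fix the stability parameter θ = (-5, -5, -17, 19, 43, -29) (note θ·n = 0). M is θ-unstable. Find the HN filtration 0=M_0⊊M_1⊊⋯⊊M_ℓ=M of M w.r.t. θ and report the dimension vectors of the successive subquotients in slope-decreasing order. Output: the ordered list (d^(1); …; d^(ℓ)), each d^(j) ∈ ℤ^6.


Barcode: M ≅ I[1,1], I[1,2], I[1,3], I[2,2]^2, I[4,4], I[4,5], I[6,6]. HN layers by μ_θ (5 steps, strictly decreasing):
  μ^(1)=43; μ^(2)=19; μ^(3)=-5; μ^(4)=-9; μ^(5)=-29

((0, 0, 0, 0, 1, 0); (0, 0, 0, 2, 0, 0); (2, 3, 0, 0, 0, 0); (1, 1, 1, 0, 0, 0); (0, 0, 0, 0, 0, 1))


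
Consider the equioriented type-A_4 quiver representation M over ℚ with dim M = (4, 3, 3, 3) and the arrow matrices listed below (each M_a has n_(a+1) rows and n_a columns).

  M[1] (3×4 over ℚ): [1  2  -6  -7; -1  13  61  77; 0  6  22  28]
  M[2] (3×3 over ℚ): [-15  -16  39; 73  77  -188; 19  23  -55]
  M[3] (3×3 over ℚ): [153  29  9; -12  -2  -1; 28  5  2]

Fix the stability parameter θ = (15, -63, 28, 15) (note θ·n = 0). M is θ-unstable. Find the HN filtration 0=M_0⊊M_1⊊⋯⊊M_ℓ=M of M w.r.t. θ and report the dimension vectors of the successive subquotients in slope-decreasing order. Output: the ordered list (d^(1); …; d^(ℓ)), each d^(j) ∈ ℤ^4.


Interval decomposition of M: I[1,1]^2, I[1,4]^2, I[2,4].
HN type (ℓ=4): μ^(1)=43/2; μ^(2)=15; μ^(3)=-24; μ^(4)=-63

((0, 0, 3, 3); (2, 0, 0, 0); (2, 2, 0, 0); (0, 1, 0, 0))
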